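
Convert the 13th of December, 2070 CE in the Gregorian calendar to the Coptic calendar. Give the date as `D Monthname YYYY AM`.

4 Koiak 1787 AM

Both dates share Julian Day Number 2477459; in the Coptic calendar that is 4 Koiak 1787 AM.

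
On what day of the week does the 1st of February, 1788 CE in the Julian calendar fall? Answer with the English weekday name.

Equivalently 12 February 1788 Gregorian, JDN 2374156.
2374156 ≡ 1 (mod 7); counting from Monday = 0 gives Tuesday.

Tuesday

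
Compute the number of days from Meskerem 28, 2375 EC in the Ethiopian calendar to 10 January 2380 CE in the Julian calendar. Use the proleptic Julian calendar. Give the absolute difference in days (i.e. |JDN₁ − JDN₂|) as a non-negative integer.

989

JDN of the first date = 2591351.
JDN of the second date = 2590362.
|2590362 − 2591351| = 989.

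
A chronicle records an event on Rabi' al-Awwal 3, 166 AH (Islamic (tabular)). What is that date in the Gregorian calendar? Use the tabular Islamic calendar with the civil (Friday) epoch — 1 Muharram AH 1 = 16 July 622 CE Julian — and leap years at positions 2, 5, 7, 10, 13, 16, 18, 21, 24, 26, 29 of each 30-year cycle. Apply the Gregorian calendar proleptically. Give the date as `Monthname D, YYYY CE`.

Both dates share Julian Day Number 2006971; in the Gregorian calendar that is 19 October 782 CE.

October 19, 782 CE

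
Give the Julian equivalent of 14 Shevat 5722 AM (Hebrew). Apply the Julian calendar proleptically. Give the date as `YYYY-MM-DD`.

Both dates share Julian Day Number 2437684; in the Julian calendar that is 6 January 1962 CE.

1962-01-06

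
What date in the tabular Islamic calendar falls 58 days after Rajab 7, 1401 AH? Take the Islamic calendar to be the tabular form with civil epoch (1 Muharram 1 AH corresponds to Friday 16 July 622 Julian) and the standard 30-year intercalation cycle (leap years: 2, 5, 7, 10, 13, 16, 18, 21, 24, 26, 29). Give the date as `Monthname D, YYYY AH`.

Ramadan 6, 1401 AH

Counting 58 days forward from JDN 2444736 reaches JDN 2444794, which is Ramadan 6, 1401 AH.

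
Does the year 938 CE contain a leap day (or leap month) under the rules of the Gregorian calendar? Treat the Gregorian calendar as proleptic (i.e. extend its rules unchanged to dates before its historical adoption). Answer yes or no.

no

938 is not divisible by 4, so it is a common year.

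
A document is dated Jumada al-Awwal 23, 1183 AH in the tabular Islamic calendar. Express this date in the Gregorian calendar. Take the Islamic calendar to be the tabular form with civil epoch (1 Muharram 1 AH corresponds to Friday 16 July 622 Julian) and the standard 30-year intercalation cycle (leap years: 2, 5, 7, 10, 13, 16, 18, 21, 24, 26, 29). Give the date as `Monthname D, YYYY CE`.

Julian Day Number of the source date = 2367441.
Converting JDN 2367441 to the Gregorian calendar gives 24 September 1769 CE.

September 24, 1769 CE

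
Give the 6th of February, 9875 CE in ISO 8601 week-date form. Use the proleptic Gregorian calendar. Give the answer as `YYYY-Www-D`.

9875-W05-6

The weekday is Saturday (ISO weekday 6).
That Saturday belongs to ISO week 5 of ISO year 9875.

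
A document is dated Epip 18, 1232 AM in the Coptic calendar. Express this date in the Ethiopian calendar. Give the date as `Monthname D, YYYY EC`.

Hamle 18, 1508 EC

Julian Day Number of the source date = 2274970.
Converting JDN 2274970 to the Ethiopian calendar gives 18 Hamle 1508 EC.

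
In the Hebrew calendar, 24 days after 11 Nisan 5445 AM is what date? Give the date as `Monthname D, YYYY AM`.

Iyar 5, 5445 AM

JDN of 11 Nisan 5445 AM = 2336599.
2336599 + 24 = 2336623.
JDN 2336623 in the Hebrew calendar is Iyar 5, 5445 AM.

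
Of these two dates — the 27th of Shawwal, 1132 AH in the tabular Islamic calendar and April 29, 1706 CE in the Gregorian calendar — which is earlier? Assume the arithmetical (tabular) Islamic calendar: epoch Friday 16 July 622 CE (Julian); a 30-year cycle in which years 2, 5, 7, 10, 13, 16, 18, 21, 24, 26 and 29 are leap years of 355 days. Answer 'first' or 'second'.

First date → JDN 2349521; second date → JDN 2344282.
JDN 2344282 < JDN 2349521, so the second date is earlier.

second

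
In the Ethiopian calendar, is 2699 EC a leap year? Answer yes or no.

2699 mod 4 = 3; in the Ethiopian calendar a year is leap when year mod 4 = 3, so it is a leap year.

yes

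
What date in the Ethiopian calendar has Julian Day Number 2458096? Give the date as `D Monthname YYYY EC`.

The Gregorian equivalent of JDN 2458096 is 8 December 2017.
In the Ethiopian calendar that day is 29 Hidar 2010 EC.

29 Hidar 2010 EC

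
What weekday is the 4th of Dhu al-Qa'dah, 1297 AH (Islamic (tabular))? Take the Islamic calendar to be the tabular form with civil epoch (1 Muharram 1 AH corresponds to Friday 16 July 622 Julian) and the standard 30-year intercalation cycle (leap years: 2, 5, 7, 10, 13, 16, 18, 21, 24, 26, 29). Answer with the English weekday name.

Friday

In the Gregorian calendar this is 8 October 1880 (JDN 2407997).
2407997 ≡ 4 (mod 7); counting from Monday = 0 gives Friday.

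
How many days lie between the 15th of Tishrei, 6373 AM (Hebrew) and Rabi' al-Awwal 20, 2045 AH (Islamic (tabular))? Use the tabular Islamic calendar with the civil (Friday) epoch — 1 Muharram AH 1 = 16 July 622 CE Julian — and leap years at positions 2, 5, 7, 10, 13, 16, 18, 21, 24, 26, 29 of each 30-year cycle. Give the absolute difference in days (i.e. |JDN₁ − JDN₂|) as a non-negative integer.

First date → JDN 2675349; second date → JDN 2672843.
The interval is |2675349 − 2672843| = 2506 days.

2506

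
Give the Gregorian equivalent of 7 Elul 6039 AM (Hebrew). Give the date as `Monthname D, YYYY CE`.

August 16, 2279 CE

Julian Day Number of the source date = 2553675.
Converting JDN 2553675 to the Gregorian calendar gives 16 August 2279 CE.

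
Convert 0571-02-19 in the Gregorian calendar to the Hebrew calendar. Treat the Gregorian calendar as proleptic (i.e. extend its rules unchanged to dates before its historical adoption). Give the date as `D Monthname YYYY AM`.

7 Adar 4331 AM

Julian Day Number of the source date = 1929663.
Converting JDN 1929663 to the Hebrew calendar gives 7 Adar 4331 AM.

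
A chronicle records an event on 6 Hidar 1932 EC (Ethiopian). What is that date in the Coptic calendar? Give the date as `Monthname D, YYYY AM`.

Hathor 6, 1656 AM

The source date corresponds to 16 November 1939 in the Gregorian calendar (JDN 2429584).
That day falls on 6 Hathor 1656 AM in the Coptic calendar.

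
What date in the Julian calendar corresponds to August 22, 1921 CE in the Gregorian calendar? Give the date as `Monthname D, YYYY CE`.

August 9, 1921 CE

For dates in this range the Gregorian date is 13 days ahead of the Julian.
22 August 1921 Gregorian − 13 days → 9 August 1921 Julian.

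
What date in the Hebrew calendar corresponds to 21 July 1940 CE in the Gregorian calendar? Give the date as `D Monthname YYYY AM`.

15 Tammuz 5700 AM

Julian Day Number of the source date = 2429832.
Converting JDN 2429832 to the Hebrew calendar gives 15 Tammuz 5700 AM.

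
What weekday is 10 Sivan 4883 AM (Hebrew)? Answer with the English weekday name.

In the proleptic Gregorian calendar this is 12 June 1123 (JDN 2131389).
Since JDN mod 7 = 1 (0 = Monday), the day is Tuesday.

Tuesday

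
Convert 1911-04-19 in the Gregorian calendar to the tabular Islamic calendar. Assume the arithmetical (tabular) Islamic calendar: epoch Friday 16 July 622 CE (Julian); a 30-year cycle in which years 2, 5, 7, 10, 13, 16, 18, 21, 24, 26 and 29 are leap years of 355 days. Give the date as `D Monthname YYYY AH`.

19 Rabi' al-Thani 1329 AH

Both dates share Julian Day Number 2419146; in the tabular Islamic calendar that is 19 Rabi' al-Thani 1329 AH.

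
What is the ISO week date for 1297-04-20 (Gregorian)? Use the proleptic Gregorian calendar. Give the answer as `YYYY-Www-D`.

1297-W16-6

The weekday is Saturday (ISO weekday 6).
That Saturday belongs to ISO week 16 of ISO year 1297.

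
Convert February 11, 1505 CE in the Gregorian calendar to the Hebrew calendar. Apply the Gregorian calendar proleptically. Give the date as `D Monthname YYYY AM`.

Both dates share Julian Day Number 2270791; in the Hebrew calendar that is 27 Shevat 5265 AM.

27 Shevat 5265 AM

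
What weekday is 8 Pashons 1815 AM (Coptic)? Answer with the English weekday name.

Equivalently 16 May 2099 Gregorian, JDN 2487840.
Since JDN mod 7 = 5 (0 = Monday), the day is Saturday.

Saturday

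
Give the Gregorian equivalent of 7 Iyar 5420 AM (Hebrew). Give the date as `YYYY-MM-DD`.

Both dates share Julian Day Number 2327471; in the Gregorian calendar that is 18 April 1660 CE.

1660-04-18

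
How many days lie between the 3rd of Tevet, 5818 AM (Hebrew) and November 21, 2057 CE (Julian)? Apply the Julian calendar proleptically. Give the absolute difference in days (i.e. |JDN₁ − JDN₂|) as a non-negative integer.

26

First date → JDN 2472728; second date → JDN 2472702.
The interval is |2472728 − 2472702| = 26 days.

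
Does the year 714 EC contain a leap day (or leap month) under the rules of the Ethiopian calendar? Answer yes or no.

no

714 mod 4 = 2; in the Ethiopian calendar a year is leap when year mod 4 = 3, so it is a common year.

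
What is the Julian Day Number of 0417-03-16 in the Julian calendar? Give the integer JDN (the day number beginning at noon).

In the proleptic Gregorian calendar the same day is 17 March 417.
JDN 2451545 is 1 January 2000 CE (Gregorian); the target day is −578103 days from there, so JDN = 1873442.

1873442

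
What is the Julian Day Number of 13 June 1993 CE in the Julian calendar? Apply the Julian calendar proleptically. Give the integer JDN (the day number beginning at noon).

Equivalently 26 June 1993 (Gregorian).
JDN 2451545 is 1 January 2000 CE (Gregorian); the target day is −2380 days from there, so JDN = 2449165.

2449165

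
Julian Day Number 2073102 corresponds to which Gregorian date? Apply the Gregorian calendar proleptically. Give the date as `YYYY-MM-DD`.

JDN 2451545 is 1 Jan 2000; 2073102 is −378443 days from there.

0963-11-10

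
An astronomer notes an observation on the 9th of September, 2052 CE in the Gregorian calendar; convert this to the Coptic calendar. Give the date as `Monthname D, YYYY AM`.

Pi Kogi Enavot 4, 1768 AM

Both dates share Julian Day Number 2470790; in the Coptic calendar that is 4 Pi Kogi Enavot 1768 AM.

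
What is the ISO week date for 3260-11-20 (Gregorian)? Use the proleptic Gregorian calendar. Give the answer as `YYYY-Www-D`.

The weekday is Saturday (ISO weekday 6).
That Saturday belongs to ISO week 47 of ISO year 3260.

3260-W47-6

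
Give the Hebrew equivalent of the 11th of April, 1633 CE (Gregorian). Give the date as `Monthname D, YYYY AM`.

Iyar 1, 5393 AM

Julian Day Number of the source date = 2317602.
Converting JDN 2317602 to the Hebrew calendar gives 1 Iyar 5393 AM.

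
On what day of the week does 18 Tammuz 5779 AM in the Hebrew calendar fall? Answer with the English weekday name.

This is JDN 2458686 (21 July 2019 Gregorian).
JDN 2458686 mod 7 = 6, and JDN 0 was a Monday, so this is a Sunday.

Sunday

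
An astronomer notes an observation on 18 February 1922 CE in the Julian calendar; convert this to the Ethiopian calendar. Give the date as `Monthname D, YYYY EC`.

Yekatit 24, 1914 EC

The source date corresponds to 3 March 1922 in the Gregorian calendar (JDN 2423117).
That day falls on 24 Yekatit 1914 EC in the Ethiopian calendar.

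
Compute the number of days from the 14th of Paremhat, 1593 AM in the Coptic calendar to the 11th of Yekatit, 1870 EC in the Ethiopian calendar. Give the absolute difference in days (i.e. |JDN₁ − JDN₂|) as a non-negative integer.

JDN of the first date = 2406701.
JDN of the second date = 2407033.
|2407033 − 2406701| = 332.

332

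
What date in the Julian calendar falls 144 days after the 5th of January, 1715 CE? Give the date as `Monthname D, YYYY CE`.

Counting 144 days forward from JDN 2347466 reaches JDN 2347610, which is May 29, 1715 CE.

May 29, 1715 CE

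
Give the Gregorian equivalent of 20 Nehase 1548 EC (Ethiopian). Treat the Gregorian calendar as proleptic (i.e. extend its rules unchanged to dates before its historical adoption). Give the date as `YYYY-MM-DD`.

1556-08-23

Julian Day Number of the source date = 2289612.
Converting JDN 2289612 to the Gregorian calendar gives 23 August 1556 CE.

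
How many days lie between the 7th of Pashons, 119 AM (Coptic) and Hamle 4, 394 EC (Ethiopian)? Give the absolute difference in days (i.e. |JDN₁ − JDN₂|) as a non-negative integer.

JDN of the first date = 1868375.
JDN of the second date = 1868067.
|1868067 − 1868375| = 308.

308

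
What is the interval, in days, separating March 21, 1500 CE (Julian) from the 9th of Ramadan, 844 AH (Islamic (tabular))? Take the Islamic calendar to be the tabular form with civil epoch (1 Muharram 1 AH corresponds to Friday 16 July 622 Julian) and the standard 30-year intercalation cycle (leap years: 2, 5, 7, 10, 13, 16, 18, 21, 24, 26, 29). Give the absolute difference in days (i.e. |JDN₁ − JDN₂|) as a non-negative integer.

21598

First date → JDN 2269013; second date → JDN 2247415.
The interval is |2269013 − 2247415| = 21598 days.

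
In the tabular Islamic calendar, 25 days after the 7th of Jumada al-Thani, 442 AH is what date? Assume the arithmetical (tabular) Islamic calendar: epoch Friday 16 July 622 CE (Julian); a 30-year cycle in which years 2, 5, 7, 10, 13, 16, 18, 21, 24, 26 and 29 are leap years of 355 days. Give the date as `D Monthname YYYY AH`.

3 Rajab 442 AH

Counting 25 days forward from JDN 2104870 reaches JDN 2104895, which is 3 Rajab 442 AH.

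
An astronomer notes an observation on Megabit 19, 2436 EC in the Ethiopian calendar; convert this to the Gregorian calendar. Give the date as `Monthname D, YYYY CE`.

Both dates share Julian Day Number 2613803; in the Gregorian calendar that is 31 March 2444 CE.

March 31, 2444 CE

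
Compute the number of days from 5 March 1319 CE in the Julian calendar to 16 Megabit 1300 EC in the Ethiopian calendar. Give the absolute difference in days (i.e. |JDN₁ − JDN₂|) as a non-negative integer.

4010

JDN of the first date = 2202886.
JDN of the second date = 2198876.
|2198876 − 2202886| = 4010.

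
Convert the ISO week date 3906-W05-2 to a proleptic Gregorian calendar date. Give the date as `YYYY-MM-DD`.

ISO week 1 of 3906 is the week containing the first Thursday of 3906.
Week 5, day 2 (Tuesday) lands on 3906-01-30.

3906-01-30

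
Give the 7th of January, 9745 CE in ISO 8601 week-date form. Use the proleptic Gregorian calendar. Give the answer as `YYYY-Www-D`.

The weekday is Thursday (ISO weekday 4).
That Thursday belongs to ISO week 1 of ISO year 9745.

9745-W01-4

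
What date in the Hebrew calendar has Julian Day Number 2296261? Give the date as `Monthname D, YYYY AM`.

Cheshvan 12, 5335 AM

The proleptic Gregorian equivalent of JDN 2296261 is 6 November 1574.
In the Hebrew calendar that day is Cheshvan 12, 5335 AM.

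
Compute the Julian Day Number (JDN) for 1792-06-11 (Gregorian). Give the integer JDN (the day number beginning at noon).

2375737

JDN 2400001 is 17 November 1858 CE (Gregorian), MJD 0; the target day is −24264 days from there, so JDN = 2375737.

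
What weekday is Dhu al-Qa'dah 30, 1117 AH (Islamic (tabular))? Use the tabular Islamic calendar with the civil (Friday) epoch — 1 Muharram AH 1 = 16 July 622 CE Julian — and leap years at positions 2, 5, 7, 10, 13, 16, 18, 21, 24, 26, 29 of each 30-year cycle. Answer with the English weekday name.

Equivalently 15 March 1706 Gregorian, JDN 2344237.
2344237 ≡ 0 (mod 7); counting from Monday = 0 gives Monday.

Monday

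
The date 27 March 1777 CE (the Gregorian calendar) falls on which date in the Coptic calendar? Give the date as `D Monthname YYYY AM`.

20 Paremhat 1493 AM

Both dates share Julian Day Number 2370182; in the Coptic calendar that is 20 Paremhat 1493 AM.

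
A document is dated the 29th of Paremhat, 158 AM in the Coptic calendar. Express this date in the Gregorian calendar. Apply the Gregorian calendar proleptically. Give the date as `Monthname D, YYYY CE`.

March 26, 442 CE

Both dates share Julian Day Number 1882582; in the Gregorian calendar that is 26 March 442 CE.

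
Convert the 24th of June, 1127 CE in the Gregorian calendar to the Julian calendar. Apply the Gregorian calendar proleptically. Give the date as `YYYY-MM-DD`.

1127-06-17

The Julian–Gregorian offset here is 7 days (Julian trailing).
24 June 1127 Gregorian − 7 days → 17 June 1127 Julian.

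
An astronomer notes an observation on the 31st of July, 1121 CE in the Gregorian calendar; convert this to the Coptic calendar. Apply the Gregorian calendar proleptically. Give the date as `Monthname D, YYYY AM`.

Both dates share Julian Day Number 2130708; in the Coptic calendar that is 30 Epip 837 AM.

Epip 30, 837 AM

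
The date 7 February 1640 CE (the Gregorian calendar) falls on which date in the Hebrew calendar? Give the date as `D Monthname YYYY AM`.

Julian Day Number of the source date = 2320095.
Converting JDN 2320095 to the Hebrew calendar gives 14 Shevat 5400 AM.

14 Shevat 5400 AM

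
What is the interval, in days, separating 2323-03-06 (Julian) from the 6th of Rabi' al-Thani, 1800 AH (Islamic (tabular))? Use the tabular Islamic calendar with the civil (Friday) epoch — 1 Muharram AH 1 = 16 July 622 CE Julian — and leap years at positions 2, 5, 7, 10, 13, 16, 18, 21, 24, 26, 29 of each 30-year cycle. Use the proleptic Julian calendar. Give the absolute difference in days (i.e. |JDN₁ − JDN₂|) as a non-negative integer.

First date → JDN 2569598; second date → JDN 2586040.
The interval is |2569598 − 2586040| = 16442 days.

16442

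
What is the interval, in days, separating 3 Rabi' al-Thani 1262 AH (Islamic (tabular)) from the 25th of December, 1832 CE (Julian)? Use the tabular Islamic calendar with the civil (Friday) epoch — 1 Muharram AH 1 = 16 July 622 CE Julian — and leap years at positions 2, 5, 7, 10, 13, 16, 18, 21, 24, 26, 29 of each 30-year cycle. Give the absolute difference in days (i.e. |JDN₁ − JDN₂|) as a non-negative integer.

4832

First date → JDN 2395387; second date → JDN 2390555.
The interval is |2395387 − 2390555| = 4832 days.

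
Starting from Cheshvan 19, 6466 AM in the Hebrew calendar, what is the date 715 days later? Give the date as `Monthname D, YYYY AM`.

Tishrei 26, 6468 AM

Counting 715 days forward from JDN 2709342 reaches JDN 2710057, which is Tishrei 26, 6468 AM.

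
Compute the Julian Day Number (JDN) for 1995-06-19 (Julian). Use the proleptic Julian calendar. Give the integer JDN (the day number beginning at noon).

2449901

In the Gregorian calendar the same day is 2 July 1995.
JDN 2299161 is 15 October 1582 CE (Gregorian); the target day is +150740 days from there, so JDN = 2449901.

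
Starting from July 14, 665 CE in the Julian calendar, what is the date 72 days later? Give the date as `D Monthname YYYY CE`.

JDN of July 14, 665 CE = 1964144.
1964144 + 72 = 1964216.
JDN 1964216 in the Julian calendar is 24 September 665 CE.

24 September 665 CE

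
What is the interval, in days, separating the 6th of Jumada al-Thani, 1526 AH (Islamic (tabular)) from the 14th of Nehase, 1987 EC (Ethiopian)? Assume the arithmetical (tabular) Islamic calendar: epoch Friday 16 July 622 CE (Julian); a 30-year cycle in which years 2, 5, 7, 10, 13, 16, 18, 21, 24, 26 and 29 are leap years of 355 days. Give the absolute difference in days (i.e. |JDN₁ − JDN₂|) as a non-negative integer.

First date → JDN 2489002; second date → JDN 2449950.
The interval is |2489002 − 2449950| = 39052 days.

39052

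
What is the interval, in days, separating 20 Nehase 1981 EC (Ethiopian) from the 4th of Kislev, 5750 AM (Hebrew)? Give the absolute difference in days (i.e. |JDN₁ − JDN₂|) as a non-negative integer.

98

JDN of the first date = 2447765.
JDN of the second date = 2447863.
|2447863 − 2447765| = 98.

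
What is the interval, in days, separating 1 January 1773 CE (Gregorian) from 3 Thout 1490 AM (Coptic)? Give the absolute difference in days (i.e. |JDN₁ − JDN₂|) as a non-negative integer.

First date → JDN 2368636; second date → JDN 2368889.
The interval is |2368636 − 2368889| = 253 days.

253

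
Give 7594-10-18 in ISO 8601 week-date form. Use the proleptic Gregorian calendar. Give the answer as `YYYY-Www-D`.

7594-W42-2

The weekday is Tuesday (ISO weekday 2).
That Tuesday belongs to ISO week 42 of ISO year 7594.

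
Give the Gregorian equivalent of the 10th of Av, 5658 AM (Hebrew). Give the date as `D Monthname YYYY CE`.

Julian Day Number of the source date = 2414500.
Converting JDN 2414500 to the Gregorian calendar gives 29 July 1898 CE.

29 July 1898 CE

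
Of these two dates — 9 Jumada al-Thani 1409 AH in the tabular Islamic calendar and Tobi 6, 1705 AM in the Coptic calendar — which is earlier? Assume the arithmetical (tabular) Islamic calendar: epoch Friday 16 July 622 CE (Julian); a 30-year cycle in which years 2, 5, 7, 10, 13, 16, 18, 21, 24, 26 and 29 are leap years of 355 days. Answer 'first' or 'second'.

The two dates have Julian Day Numbers 2447544 and 2447541 respectively.
Since 2447541 < 2447544, the second date comes first.

second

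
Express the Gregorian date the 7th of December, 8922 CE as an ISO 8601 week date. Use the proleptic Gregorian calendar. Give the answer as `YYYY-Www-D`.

8922-W50-1

The weekday is Monday (ISO weekday 1).
That Monday belongs to ISO week 50 of ISO year 8922.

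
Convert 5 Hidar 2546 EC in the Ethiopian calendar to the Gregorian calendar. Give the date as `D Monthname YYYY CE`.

18 November 2553 CE

Julian Day Number of the source date = 2653846.
Converting JDN 2653846 to the Gregorian calendar gives 18 November 2553 CE.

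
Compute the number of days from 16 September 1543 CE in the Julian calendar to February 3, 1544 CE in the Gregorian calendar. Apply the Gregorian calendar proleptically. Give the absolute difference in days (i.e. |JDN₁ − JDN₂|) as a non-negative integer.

130

First date → JDN 2284897; second date → JDN 2285027.
The interval is |2284897 − 2285027| = 130 days.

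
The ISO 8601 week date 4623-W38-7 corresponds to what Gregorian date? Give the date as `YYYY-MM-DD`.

4623-09-21

ISO week 1 of 4623 is the week containing the first Thursday of 4623.
Week 38, day 7 (Sunday) lands on 4623-09-21.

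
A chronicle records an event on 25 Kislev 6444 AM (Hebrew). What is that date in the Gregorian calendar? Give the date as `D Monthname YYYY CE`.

6 December 2683 CE

Both dates share Julian Day Number 2701345; in the Gregorian calendar that is 6 December 2683 CE.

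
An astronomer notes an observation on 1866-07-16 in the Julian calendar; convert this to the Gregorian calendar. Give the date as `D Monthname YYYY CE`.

28 July 1866 CE

For dates in this range the Gregorian date is 12 days ahead of the Julian.
16 July 1866 Julian + 12 days → 28 July 1866 Gregorian.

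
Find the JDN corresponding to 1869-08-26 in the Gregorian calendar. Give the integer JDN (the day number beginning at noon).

2403936

JDN 2299161 is 15 October 1582 CE (Gregorian); the target day is +104775 days from there, so JDN = 2403936.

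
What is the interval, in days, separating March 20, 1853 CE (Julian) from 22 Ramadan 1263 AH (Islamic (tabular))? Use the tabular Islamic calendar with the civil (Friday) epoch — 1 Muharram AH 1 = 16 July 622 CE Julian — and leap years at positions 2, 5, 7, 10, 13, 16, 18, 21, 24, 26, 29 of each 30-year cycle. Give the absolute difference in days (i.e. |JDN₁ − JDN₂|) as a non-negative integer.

2037

JDN of the first date = 2397945.
JDN of the second date = 2395908.
|2395908 − 2397945| = 2037.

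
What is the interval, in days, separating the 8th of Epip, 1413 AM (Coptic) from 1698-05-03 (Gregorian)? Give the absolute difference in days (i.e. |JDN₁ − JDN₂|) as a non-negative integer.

295

First date → JDN 2341070; second date → JDN 2341365.
The interval is |2341070 − 2341365| = 295 days.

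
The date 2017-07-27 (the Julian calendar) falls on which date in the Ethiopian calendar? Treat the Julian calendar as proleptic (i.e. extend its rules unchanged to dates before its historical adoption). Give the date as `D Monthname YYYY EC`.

Both dates share Julian Day Number 2457975; in the Ethiopian calendar that is 3 Nehase 2009 EC.

3 Nehase 2009 EC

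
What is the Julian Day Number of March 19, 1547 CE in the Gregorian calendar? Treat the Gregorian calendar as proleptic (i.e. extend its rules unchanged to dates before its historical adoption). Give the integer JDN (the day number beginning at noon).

JDN 2299161 is 15 October 1582 CE (Gregorian); the target day is −12994 days from there, so JDN = 2286167.

2286167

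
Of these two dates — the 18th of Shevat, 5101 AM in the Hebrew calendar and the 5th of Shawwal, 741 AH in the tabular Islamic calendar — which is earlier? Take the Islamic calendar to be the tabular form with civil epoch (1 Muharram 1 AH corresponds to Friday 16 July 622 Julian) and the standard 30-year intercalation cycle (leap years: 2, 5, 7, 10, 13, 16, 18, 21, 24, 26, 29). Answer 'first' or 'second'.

Converting both to JDN: 2210895 vs 2210941; the smaller is the first.

first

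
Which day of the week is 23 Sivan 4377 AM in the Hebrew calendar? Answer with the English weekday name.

Equivalently 5 June 617 Gregorian, JDN 1946570.
1946570 ≡ 3 (mod 7); counting from Monday = 0 gives Thursday.

Thursday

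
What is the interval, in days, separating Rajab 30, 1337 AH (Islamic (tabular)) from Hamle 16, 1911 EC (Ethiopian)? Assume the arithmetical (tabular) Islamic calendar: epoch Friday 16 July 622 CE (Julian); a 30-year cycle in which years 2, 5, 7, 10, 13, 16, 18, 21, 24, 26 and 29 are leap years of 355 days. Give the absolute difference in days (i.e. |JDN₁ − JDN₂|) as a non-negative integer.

83

JDN of the first date = 2422080.
JDN of the second date = 2422163.
|2422163 − 2422080| = 83.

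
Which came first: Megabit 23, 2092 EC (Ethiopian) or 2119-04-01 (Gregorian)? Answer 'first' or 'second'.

First date → JDN 2488161; second date → JDN 2495099.
JDN 2488161 < JDN 2495099, so the first date is earlier.

first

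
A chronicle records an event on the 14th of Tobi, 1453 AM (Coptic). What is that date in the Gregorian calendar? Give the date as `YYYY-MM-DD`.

Julian Day Number of the source date = 2355506.
Converting JDN 2355506 to the Gregorian calendar gives 20 January 1737 CE.

1737-01-20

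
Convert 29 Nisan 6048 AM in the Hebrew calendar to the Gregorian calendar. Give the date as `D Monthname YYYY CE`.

1 May 2288 CE

Julian Day Number of the source date = 2556856.
Converting JDN 2556856 to the Gregorian calendar gives 1 May 2288 CE.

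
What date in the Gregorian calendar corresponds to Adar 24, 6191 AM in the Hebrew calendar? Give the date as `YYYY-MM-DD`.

2431-03-09

Both dates share Julian Day Number 2609032; in the Gregorian calendar that is 9 March 2431 CE.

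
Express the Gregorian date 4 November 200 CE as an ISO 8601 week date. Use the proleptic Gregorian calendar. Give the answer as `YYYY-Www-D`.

0200-W45-2

The weekday is Tuesday (ISO weekday 2).
That Tuesday belongs to ISO week 45 of ISO year 200.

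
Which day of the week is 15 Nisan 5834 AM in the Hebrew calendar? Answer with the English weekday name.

Thursday

This is JDN 2478675 (12 April 2074 Gregorian).
JDN 2478675 mod 7 = 3, and JDN 0 was a Monday, so this is a Thursday.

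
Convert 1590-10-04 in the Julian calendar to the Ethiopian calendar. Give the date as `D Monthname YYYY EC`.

The source date corresponds to 14 October 1590 in the Gregorian calendar (JDN 2302082).
That day falls on 7 Tikimt 1583 EC in the Ethiopian calendar.

7 Tikimt 1583 EC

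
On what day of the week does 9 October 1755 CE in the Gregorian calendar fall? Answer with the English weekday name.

Thursday

2362342 ≡ 3 (mod 7); counting from Monday = 0 gives Thursday.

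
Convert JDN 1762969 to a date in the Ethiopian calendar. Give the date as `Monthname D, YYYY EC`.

Tikimt 3, 107 EC

The proleptic Gregorian equivalent of JDN 1762969 is 29 September 114.
In the Ethiopian calendar that day is Tikimt 3, 107 EC.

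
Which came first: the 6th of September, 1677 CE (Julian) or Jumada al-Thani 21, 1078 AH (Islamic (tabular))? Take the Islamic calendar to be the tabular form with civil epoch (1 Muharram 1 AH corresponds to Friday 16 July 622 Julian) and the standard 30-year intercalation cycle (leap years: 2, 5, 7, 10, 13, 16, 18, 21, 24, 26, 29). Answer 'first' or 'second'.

Converting both to JDN: 2333831 vs 2330261; the smaller is the second.

second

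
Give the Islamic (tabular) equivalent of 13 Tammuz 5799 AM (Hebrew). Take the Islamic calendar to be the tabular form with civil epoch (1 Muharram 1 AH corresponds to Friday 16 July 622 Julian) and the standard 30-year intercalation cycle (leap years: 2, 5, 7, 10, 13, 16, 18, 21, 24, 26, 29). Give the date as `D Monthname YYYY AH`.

13 Jumada al-Thani 1461 AH

The source date corresponds to 5 July 2039 in the Gregorian calendar (JDN 2465975).
That day falls on 13 Jumada al-Thani 1461 AH in the tabular Islamic calendar.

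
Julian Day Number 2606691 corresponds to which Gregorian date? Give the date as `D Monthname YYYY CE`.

10 October 2424 CE

Counting from JDN 2299161 = 15 Oct 1582 gives an offset of 307530 days.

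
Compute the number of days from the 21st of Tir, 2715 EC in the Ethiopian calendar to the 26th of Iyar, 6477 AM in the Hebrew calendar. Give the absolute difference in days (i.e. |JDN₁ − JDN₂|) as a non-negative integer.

JDN of the first date = 2715649.
JDN of the second date = 2713573.
|2713573 − 2715649| = 2076.

2076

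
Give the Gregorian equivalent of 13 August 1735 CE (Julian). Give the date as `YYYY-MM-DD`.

The Julian–Gregorian offset here is 11 days (Julian trailing).
13 August 1735 Julian + 11 days → 24 August 1735 Gregorian.

1735-08-24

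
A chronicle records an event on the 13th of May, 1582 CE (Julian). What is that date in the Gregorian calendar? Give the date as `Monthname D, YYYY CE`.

May 23, 1582 CE

For dates in this range the Gregorian date is 10 days ahead of the Julian.
13 May 1582 Julian + 10 days → 23 May 1582 Gregorian.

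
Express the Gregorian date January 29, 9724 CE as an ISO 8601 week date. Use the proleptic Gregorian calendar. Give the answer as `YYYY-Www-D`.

The weekday is Saturday (ISO weekday 6).
That Saturday belongs to ISO week 4 of ISO year 9724.

9724-W04-6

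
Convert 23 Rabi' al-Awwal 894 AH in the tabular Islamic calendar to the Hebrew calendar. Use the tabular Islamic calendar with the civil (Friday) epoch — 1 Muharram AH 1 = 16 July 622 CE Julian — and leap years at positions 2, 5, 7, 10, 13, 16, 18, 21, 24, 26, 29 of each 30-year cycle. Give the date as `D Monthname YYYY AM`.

The source date corresponds to 5 March 1489 in the proleptic Gregorian calendar (JDN 2264970).
That day falls on 23 Adar 5249 AM in the Hebrew calendar.

23 Adar 5249 AM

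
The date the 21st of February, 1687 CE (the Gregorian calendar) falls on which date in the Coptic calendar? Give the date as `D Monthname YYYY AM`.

Both dates share Julian Day Number 2337276; in the Coptic calendar that is 17 Meshir 1403 AM.

17 Meshir 1403 AM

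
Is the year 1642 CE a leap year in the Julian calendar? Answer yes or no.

1642 mod 4 = 2, so it is a common year in the Julian calendar.

no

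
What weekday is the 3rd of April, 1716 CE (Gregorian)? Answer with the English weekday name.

Friday

Since JDN mod 7 = 4 (0 = Monday), the day is Friday.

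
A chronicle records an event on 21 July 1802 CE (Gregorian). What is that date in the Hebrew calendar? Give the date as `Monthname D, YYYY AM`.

Tammuz 21, 5562 AM

Both dates share Julian Day Number 2379428; in the Hebrew calendar that is 21 Tammuz 5562 AM.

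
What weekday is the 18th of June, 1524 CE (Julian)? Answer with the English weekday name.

Saturday

In the proleptic Gregorian calendar this is 28 June 1524 (JDN 2277868).
Since JDN mod 7 = 5 (0 = Monday), the day is Saturday.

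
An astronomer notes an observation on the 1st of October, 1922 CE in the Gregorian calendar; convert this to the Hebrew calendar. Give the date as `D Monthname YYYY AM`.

9 Tishrei 5683 AM

Julian Day Number of the source date = 2423329.
Converting JDN 2423329 to the Hebrew calendar gives 9 Tishrei 5683 AM.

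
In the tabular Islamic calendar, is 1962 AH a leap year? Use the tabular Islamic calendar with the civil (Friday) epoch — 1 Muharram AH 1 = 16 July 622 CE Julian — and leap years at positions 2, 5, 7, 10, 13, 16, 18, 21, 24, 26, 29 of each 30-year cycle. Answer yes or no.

no

Year 1962 AH is year 12 of its 30-year cycle; leap positions are 2, 5, 7, 10, 13, 16, 18, 21, 24, 26, 29, so it is a common year (354 days).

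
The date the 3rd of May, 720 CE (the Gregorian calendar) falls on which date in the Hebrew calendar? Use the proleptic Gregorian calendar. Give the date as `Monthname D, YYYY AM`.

Iyar 17, 4480 AM

Julian Day Number of the source date = 1984157.
Converting JDN 1984157 to the Hebrew calendar gives 17 Iyar 4480 AM.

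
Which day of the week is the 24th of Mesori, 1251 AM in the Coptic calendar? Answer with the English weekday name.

This is JDN 2281945 (27 August 1535 Gregorian).
Since JDN mod 7 = 1 (0 = Monday), the day is Tuesday.

Tuesday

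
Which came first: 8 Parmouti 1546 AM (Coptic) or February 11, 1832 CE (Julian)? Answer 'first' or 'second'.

first

First date → JDN 2389558; second date → JDN 2390237.
JDN 2389558 < JDN 2390237, so the first date is earlier.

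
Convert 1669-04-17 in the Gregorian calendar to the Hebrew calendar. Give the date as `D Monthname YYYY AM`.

Julian Day Number of the source date = 2330757.
Converting JDN 2330757 to the Hebrew calendar gives 16 Nisan 5429 AM.

16 Nisan 5429 AM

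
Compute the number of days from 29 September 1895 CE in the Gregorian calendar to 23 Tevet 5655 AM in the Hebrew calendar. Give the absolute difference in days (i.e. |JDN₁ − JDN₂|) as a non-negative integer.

JDN of the first date = 2413466.
JDN of the second date = 2413213.
|2413213 − 2413466| = 253.

253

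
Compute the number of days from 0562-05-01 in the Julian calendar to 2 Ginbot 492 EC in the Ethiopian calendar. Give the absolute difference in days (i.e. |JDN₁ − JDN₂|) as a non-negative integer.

22649

First date → JDN 1926449; second date → JDN 1903800.
The interval is |1926449 − 1903800| = 22649 days.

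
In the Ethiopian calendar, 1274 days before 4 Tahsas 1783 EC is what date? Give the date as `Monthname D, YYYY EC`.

Sene 11, 1779 EC

The starting date is JDN 2375189; 2375189 − 1274 = 2373915.
JDN 2373915 corresponds to Sene 11, 1779 EC.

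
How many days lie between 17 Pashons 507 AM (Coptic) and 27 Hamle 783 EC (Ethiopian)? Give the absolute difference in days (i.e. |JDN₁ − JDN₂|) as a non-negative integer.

70

JDN of the first date = 2010102.
JDN of the second date = 2010172.
|2010172 − 2010102| = 70.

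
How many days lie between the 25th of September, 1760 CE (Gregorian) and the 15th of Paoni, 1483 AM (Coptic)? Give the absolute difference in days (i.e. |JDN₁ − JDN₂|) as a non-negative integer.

First date → JDN 2364155; second date → JDN 2366614.
The interval is |2364155 − 2366614| = 2459 days.

2459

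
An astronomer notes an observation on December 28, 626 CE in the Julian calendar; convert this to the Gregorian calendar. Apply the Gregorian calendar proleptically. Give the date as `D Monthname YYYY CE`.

The Julian–Gregorian offset here is 3 days (Julian trailing).
28 December 626 Julian + 3 days → 31 December 626 Gregorian.

31 December 626 CE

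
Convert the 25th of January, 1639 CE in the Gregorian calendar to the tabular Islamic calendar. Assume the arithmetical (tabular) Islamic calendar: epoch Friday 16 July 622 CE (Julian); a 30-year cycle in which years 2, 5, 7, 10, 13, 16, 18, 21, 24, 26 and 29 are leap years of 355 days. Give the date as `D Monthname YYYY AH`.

Julian Day Number of the source date = 2319717.
Converting JDN 2319717 to the tabular Islamic calendar gives 20 Ramadan 1048 AH.

20 Ramadan 1048 AH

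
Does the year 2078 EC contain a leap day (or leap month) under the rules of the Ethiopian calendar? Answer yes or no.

2078 mod 4 = 2; in the Ethiopian calendar a year is leap when year mod 4 = 3, so it is a common year.

no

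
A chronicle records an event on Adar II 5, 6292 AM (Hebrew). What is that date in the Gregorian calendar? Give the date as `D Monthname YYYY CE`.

14 March 2532 CE

Julian Day Number of the source date = 2645927.
Converting JDN 2645927 to the Gregorian calendar gives 14 March 2532 CE.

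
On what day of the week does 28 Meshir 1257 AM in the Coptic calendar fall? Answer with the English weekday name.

Tuesday

In the proleptic Gregorian calendar this is 4 March 1541 (JDN 2283961).
2283961 ≡ 1 (mod 7); counting from Monday = 0 gives Tuesday.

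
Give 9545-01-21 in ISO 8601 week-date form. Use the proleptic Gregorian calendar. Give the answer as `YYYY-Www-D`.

9545-W03-7

The weekday is Sunday (ISO weekday 7).
That Sunday belongs to ISO week 3 of ISO year 9545.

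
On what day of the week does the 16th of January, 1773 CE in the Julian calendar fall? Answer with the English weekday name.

Wednesday

Equivalently 27 January 1773 Gregorian, JDN 2368662.
2368662 ≡ 2 (mod 7); counting from Monday = 0 gives Wednesday.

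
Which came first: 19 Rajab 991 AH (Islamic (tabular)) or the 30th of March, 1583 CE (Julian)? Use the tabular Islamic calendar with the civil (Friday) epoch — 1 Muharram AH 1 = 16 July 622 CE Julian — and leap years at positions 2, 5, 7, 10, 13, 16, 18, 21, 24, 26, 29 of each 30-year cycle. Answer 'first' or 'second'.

second

First date → JDN 2299458; second date → JDN 2299337.
JDN 2299337 < JDN 2299458, so the second date is earlier.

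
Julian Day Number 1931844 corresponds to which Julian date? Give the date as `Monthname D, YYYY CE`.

JDN 1931844 is 8 February 577 in the proleptic Gregorian calendar.
In the Julian calendar that day is February 6, 577 CE.

February 6, 577 CE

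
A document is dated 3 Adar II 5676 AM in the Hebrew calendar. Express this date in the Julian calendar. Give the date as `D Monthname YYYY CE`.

24 February 1916 CE

Both dates share Julian Day Number 2420931; in the Julian calendar that is 24 February 1916 CE.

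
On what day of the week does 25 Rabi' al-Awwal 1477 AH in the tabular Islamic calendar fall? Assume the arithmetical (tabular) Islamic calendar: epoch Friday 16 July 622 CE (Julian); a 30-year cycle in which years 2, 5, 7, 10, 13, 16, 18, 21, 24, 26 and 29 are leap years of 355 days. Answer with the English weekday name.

Tuesday

In the Gregorian calendar this is 27 October 2054 (JDN 2471568).
JDN 2471568 mod 7 = 1, and JDN 0 was a Monday, so this is a Tuesday.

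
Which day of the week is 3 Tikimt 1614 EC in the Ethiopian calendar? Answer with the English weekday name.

Sunday

This is JDN 2313401 (10 October 1621 Gregorian).
Since JDN mod 7 = 6 (0 = Monday), the day is Sunday.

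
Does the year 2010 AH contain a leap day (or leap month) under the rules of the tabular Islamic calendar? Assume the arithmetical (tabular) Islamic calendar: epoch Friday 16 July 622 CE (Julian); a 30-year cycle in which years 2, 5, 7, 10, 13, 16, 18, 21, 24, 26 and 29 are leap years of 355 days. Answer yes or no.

Year 2010 AH is year 30 of its 30-year cycle; leap positions are 2, 5, 7, 10, 13, 16, 18, 21, 24, 26, 29, so it is a common year (354 days).

no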